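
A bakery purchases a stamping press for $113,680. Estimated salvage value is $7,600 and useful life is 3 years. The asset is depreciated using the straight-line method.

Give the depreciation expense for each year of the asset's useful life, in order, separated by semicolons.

$35,360; $35,360; $35,360

Depreciable base = $113,680 − $7,600 = $106,080.
Annual expense = $106,080 / 3 = $35,360.
End of year 1: book value $78,320.
End of year 2: book value $42,960.
End of year 3: book value $7,600.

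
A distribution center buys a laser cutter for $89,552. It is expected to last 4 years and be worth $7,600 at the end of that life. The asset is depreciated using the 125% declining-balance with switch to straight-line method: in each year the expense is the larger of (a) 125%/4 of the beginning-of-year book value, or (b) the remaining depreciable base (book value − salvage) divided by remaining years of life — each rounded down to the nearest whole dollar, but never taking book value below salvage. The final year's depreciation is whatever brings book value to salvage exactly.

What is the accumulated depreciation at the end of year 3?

$64,588

Depreciable base = $89,552 − $7,600 = $81,952.
Year 1: DB = ⌊$89,552 × 125%/4⌋ = $27,985; SL = ⌊$81,952/4⌋ = $20,488 → take DB $27,985. Book value $61,567.
Year 2: DB = ⌊$61,567 × 125%/4⌋ = $19,239; SL = ⌊$53,967/3⌋ = $17,989 → take DB $19,239. Book value $42,328.
Year 3: DB = ⌊$42,328 × 125%/4⌋ = $13,227; SL = ⌊$34,728/2⌋ = $17,364 → take SL $17,364. Book value $24,964.
Accumulated through year 3 = $89,552 − $24,964 = $64,588.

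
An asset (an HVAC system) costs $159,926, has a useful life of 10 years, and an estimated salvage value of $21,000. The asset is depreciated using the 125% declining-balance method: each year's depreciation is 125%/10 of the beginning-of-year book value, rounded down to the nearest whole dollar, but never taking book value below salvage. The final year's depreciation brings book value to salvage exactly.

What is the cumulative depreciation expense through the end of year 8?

$104,972

Depreciable base = $159,926 − $21,000 = $138,926.
Year 1: ⌊$159,926 × 125%/10⌋ = $19,990. Book value $139,936.
Year 2: ⌊$139,936 × 125%/10⌋ = $17,492. Book value $122,444.
Year 3: ⌊$122,444 × 125%/10⌋ = $15,305. Book value $107,139.
Year 4: ⌊$107,139 × 125%/10⌋ = $13,392. Book value $93,747.
Year 5: ⌊$93,747 × 125%/10⌋ = $11,718. Book value $82,029.
Year 6: ⌊$82,029 × 125%/10⌋ = $10,253. Book value $71,776.
Year 7: ⌊$71,776 × 125%/10⌋ = $8,972. Book value $62,804.
Year 8: ⌊$62,804 × 125%/10⌋ = $7,850. Book value $54,954.
Accumulated through year 8 = $159,926 − $54,954 = $104,972.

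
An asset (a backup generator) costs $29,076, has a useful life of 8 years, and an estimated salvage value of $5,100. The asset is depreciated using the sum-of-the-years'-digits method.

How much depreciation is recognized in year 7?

$1,332

Depreciable base = $29,076 − $5,100 = $23,976.
Sum of the years' digits = 8+7+6+5+4+3+2+1 = 36.
Year 1: $23,976 × 8/36 = $5,328. Book value $23,748.
Year 2: $23,976 × 7/36 = $4,662. Book value $19,086.
Year 3: $23,976 × 6/36 = $3,996. Book value $15,090.
Year 4: $23,976 × 5/36 = $3,330. Book value $11,760.
Year 5: $23,976 × 4/36 = $2,664. Book value $9,096.
Year 6: $23,976 × 3/36 = $1,998. Book value $7,098.
Year 7: $23,976 × 2/36 = $1,332. Book value $5,766.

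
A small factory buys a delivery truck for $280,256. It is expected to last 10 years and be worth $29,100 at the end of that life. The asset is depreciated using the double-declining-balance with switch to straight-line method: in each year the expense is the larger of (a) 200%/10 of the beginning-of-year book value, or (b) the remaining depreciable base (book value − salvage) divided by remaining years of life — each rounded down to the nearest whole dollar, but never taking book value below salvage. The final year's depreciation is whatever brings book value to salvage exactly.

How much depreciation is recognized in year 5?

Depreciable base = $280,256 − $29,100 = $251,156.
Year 1: DB = ⌊$280,256 × 200%/10⌋ = $56,051; SL = ⌊$251,156/10⌋ = $25,115 → take DB $56,051. Book value $224,205.
Year 2: DB = ⌊$224,205 × 200%/10⌋ = $44,841; SL = ⌊$195,105/9⌋ = $21,678 → take DB $44,841. Book value $179,364.
Year 3: DB = ⌊$179,364 × 200%/10⌋ = $35,872; SL = ⌊$150,264/8⌋ = $18,783 → take DB $35,872. Book value $143,492.
Year 4: DB = ⌊$143,492 × 200%/10⌋ = $28,698; SL = ⌊$114,392/7⌋ = $16,341 → take DB $28,698. Book value $114,794.
Year 5: DB = ⌊$114,794 × 200%/10⌋ = $22,958; SL = ⌊$85,694/6⌋ = $14,282 → take DB $22,958. Book value $91,836.

$22,958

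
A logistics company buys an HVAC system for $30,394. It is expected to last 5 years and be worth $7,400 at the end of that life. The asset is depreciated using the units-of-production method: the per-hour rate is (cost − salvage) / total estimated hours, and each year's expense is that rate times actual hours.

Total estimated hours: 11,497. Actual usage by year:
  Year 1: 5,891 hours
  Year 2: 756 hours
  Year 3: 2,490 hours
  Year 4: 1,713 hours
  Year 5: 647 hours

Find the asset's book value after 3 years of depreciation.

$12,120

Depreciable base = $30,394 − $7,400 = $22,994.
Rate = $22,994 / 11,497 hours = $2 per hour.
Year 1: 5,891 × $2 = $11,782. Book value $18,612.
Year 2: 756 × $2 = $1,512. Book value $17,100.
Year 3: 2,490 × $2 = $4,980. Book value $12,120.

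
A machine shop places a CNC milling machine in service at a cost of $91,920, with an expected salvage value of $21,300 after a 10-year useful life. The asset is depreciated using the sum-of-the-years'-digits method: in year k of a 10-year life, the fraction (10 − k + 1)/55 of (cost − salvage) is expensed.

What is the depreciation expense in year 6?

Depreciable base = $91,920 − $21,300 = $70,620.
Sum of the years' digits = 10+9+8+7+6+5+4+3+2+1 = 55.
Year 1: $70,620 × 10/55 = $12,840. Book value $79,080.
Year 2: $70,620 × 9/55 = $11,556. Book value $67,524.
Year 3: $70,620 × 8/55 = $10,272. Book value $57,252.
Year 4: $70,620 × 7/55 = $8,988. Book value $48,264.
Year 5: $70,620 × 6/55 = $7,704. Book value $40,560.
Year 6: $70,620 × 5/55 = $6,420. Book value $34,140.

$6,420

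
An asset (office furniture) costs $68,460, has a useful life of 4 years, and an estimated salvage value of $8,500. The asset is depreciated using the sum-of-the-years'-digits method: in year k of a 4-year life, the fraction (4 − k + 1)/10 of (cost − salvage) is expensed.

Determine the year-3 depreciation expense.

$11,992

Depreciable base = $68,460 − $8,500 = $59,960.
Sum of the years' digits = 4+3+2+1 = 10.
Year 1: $59,960 × 4/10 = $23,984. Book value $44,476.
Year 2: $59,960 × 3/10 = $17,988. Book value $26,488.
Year 3: $59,960 × 2/10 = $11,992. Book value $14,496.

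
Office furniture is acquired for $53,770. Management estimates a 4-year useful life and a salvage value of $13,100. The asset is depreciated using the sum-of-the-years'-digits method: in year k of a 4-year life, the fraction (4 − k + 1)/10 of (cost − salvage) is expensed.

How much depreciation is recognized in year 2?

Depreciable base = $53,770 − $13,100 = $40,670.
Sum of the years' digits = 4+3+2+1 = 10.
Year 1: $40,670 × 4/10 = $16,268. Book value $37,502.
Year 2: $40,670 × 3/10 = $12,201. Book value $25,301.

$12,201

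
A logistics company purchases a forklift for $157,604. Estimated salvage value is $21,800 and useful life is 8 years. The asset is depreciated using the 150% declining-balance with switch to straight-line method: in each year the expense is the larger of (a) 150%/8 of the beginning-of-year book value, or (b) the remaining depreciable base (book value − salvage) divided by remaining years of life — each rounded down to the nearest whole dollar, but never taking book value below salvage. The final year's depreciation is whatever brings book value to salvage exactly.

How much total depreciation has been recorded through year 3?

$73,068

Depreciable base = $157,604 − $21,800 = $135,804.
Year 1: DB = ⌊$157,604 × 150%/8⌋ = $29,550; SL = ⌊$135,804/8⌋ = $16,975 → take DB $29,550. Book value $128,054.
Year 2: DB = ⌊$128,054 × 150%/8⌋ = $24,010; SL = ⌊$106,254/7⌋ = $15,179 → take DB $24,010. Book value $104,044.
Year 3: DB = ⌊$104,044 × 150%/8⌋ = $19,508; SL = ⌊$82,244/6⌋ = $13,707 → take DB $19,508. Book value $84,536.
Accumulated through year 3 = $157,604 − $84,536 = $73,068.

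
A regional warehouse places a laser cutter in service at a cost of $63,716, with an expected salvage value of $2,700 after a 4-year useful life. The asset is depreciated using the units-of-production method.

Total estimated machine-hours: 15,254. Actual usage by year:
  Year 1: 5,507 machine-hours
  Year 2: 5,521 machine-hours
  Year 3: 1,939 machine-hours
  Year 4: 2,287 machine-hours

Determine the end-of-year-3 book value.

$11,848

Depreciable base = $63,716 − $2,700 = $61,016.
Rate = $61,016 / 15,254 machine-hours = $4 per machine-hour.
Year 1: 5,507 × $4 = $22,028. Book value $41,688.
Year 2: 5,521 × $4 = $22,084. Book value $19,604.
Year 3: 1,939 × $4 = $7,756. Book value $11,848.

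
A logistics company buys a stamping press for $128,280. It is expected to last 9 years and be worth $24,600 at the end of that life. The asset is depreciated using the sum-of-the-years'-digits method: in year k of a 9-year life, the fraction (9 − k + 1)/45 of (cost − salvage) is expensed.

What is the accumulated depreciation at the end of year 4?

$69,120

Depreciable base = $128,280 − $24,600 = $103,680.
Sum of the years' digits = 9+8+7+6+5+4+3+2+1 = 45.
Year 1: $103,680 × 9/45 = $20,736. Book value $107,544.
Year 2: $103,680 × 8/45 = $18,432. Book value $89,112.
Year 3: $103,680 × 7/45 = $16,128. Book value $72,984.
Year 4: $103,680 × 6/45 = $13,824. Book value $59,160.
Accumulated through year 4 = $128,280 − $59,160 = $69,120.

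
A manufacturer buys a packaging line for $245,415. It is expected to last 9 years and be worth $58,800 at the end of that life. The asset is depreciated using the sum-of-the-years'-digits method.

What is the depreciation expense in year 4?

$24,882

Depreciable base = $245,415 − $58,800 = $186,615.
Sum of the years' digits = 9+8+7+6+5+4+3+2+1 = 45.
Year 1: $186,615 × 9/45 = $37,323. Book value $208,092.
Year 2: $186,615 × 8/45 = $33,176. Book value $174,916.
Year 3: $186,615 × 7/45 = $29,029. Book value $145,887.
Year 4: $186,615 × 6/45 = $24,882. Book value $121,005.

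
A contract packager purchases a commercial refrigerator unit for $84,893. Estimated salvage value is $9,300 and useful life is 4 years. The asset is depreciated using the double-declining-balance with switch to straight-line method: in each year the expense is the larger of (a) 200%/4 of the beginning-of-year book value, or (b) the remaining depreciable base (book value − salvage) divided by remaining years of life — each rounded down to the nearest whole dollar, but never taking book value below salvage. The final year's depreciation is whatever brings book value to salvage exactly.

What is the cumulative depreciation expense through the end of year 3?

$74,281

Depreciable base = $84,893 − $9,300 = $75,593.
Year 1: DB = ⌊$84,893 × 200%/4⌋ = $42,446; SL = ⌊$75,593/4⌋ = $18,898 → take DB $42,446. Book value $42,447.
Year 2: DB = ⌊$42,447 × 200%/4⌋ = $21,223; SL = ⌊$33,147/3⌋ = $11,049 → take DB $21,223. Book value $21,224.
Year 3: DB = ⌊$21,224 × 200%/4⌋ = $10,612; SL = ⌊$11,924/2⌋ = $5,962 → take DB $10,612. Book value $10,612.
Accumulated through year 3 = $84,893 − $10,612 = $74,281.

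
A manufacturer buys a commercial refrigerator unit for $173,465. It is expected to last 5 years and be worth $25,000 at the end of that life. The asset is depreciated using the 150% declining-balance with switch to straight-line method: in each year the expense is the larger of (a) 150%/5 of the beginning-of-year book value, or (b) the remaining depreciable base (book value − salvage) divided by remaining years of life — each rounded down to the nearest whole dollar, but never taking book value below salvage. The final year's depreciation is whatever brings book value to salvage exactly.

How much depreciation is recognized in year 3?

Depreciable base = $173,465 − $25,000 = $148,465.
Year 1: DB = ⌊$173,465 × 150%/5⌋ = $52,039; SL = ⌊$148,465/5⌋ = $29,693 → take DB $52,039. Book value $121,426.
Year 2: DB = ⌊$121,426 × 150%/5⌋ = $36,427; SL = ⌊$96,426/4⌋ = $24,106 → take DB $36,427. Book value $84,999.
Year 3: DB = ⌊$84,999 × 150%/5⌋ = $25,499; SL = ⌊$59,999/3⌋ = $19,999 → take DB $25,499. Book value $59,500.

$25,499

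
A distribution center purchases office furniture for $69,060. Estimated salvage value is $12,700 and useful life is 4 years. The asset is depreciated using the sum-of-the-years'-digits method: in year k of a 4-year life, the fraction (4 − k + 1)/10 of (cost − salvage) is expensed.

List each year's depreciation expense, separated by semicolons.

Depreciable base = $69,060 − $12,700 = $56,360.
Sum of the years' digits = 4+3+2+1 = 10.
Year 1: $56,360 × 4/10 = $22,544. Book value $46,516.
Year 2: $56,360 × 3/10 = $16,908. Book value $29,608.
Year 3: $56,360 × 2/10 = $11,272. Book value $18,336.
Year 4: $56,360 × 1/10 = $5,636. Book value $12,700.

$22,544; $16,908; $11,272; $5,636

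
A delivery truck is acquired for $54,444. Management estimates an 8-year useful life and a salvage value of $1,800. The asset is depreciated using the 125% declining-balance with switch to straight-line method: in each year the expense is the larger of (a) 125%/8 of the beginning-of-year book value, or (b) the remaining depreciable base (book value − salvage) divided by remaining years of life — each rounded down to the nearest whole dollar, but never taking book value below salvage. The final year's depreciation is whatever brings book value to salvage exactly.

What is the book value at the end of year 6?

$14,121

Depreciable base = $54,444 − $1,800 = $52,644.
Year 1: DB = ⌊$54,444 × 125%/8⌋ = $8,506; SL = ⌊$52,644/8⌋ = $6,580 → take DB $8,506. Book value $45,938.
Year 2: DB = ⌊$45,938 × 125%/8⌋ = $7,177; SL = ⌊$44,138/7⌋ = $6,305 → take DB $7,177. Book value $38,761.
Year 3: DB = ⌊$38,761 × 125%/8⌋ = $6,056; SL = ⌊$36,961/6⌋ = $6,160 → take SL $6,160. Book value $32,601.
Year 4: DB = ⌊$32,601 × 125%/8⌋ = $5,093; SL = ⌊$30,801/5⌋ = $6,160 → take SL $6,160. Book value $26,441.
Year 5: DB = ⌊$26,441 × 125%/8⌋ = $4,131; SL = ⌊$24,641/4⌋ = $6,160 → take SL $6,160. Book value $20,281.
Year 6: DB = ⌊$20,281 × 125%/8⌋ = $3,168; SL = ⌊$18,481/3⌋ = $6,160 → take SL $6,160. Book value $14,121.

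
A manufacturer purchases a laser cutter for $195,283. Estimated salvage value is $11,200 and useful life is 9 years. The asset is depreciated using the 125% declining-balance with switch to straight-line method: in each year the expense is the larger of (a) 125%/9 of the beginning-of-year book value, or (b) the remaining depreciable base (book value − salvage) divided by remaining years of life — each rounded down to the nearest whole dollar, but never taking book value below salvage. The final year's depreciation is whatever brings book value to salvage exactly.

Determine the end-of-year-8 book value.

$30,116

Depreciable base = $195,283 − $11,200 = $184,083.
Year 1: DB = ⌊$195,283 × 125%/9⌋ = $27,122; SL = ⌊$184,083/9⌋ = $20,453 → take DB $27,122. Book value $168,161.
Year 2: DB = ⌊$168,161 × 125%/9⌋ = $23,355; SL = ⌊$156,961/8⌋ = $19,620 → take DB $23,355. Book value $144,806.
Year 3: DB = ⌊$144,806 × 125%/9⌋ = $20,111; SL = ⌊$133,606/7⌋ = $19,086 → take DB $20,111. Book value $124,695.
Year 4: DB = ⌊$124,695 × 125%/9⌋ = $17,318; SL = ⌊$113,495/6⌋ = $18,915 → take SL $18,915. Book value $105,780.
Year 5: DB = ⌊$105,780 × 125%/9⌋ = $14,691; SL = ⌊$94,580/5⌋ = $18,916 → take SL $18,916. Book value $86,864.
Year 6: DB = ⌊$86,864 × 125%/9⌋ = $12,064; SL = ⌊$75,664/4⌋ = $18,916 → take SL $18,916. Book value $67,948.
Year 7: DB = ⌊$67,948 × 125%/9⌋ = $9,437; SL = ⌊$56,748/3⌋ = $18,916 → take SL $18,916. Book value $49,032.
Year 8: DB = ⌊$49,032 × 125%/9⌋ = $6,810; SL = ⌊$37,832/2⌋ = $18,916 → take SL $18,916. Book value $30,116.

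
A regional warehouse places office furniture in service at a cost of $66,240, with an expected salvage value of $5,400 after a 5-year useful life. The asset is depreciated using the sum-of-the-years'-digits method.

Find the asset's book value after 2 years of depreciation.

$29,736

Depreciable base = $66,240 − $5,400 = $60,840.
Sum of the years' digits = 5+4+3+2+1 = 15.
Year 1: $60,840 × 5/15 = $20,280. Book value $45,960.
Year 2: $60,840 × 4/15 = $16,224. Book value $29,736.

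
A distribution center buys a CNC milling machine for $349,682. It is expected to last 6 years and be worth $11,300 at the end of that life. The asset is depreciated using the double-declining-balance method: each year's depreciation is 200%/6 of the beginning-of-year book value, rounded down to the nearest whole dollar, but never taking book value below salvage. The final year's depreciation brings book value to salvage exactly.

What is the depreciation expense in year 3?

Depreciable base = $349,682 − $11,300 = $338,382.
Year 1: ⌊$349,682 × 200%/6⌋ = $116,560. Book value $233,122.
Year 2: ⌊$233,122 × 200%/6⌋ = $77,707. Book value $155,415.
Year 3: ⌊$155,415 × 200%/6⌋ = $51,805. Book value $103,610.

$51,805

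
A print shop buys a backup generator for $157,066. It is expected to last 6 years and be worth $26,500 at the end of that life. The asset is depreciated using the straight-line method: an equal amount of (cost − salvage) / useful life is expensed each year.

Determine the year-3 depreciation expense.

Depreciable base = $157,066 − $26,500 = $130,566.
Annual expense = $130,566 / 6 = $21,761.

$21,761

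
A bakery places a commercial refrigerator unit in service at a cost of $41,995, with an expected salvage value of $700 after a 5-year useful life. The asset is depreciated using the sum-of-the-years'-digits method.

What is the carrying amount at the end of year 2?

Depreciable base = $41,995 − $700 = $41,295.
Sum of the years' digits = 5+4+3+2+1 = 15.
Year 1: $41,295 × 5/15 = $13,765. Book value $28,230.
Year 2: $41,295 × 4/15 = $11,012. Book value $17,218.

$17,218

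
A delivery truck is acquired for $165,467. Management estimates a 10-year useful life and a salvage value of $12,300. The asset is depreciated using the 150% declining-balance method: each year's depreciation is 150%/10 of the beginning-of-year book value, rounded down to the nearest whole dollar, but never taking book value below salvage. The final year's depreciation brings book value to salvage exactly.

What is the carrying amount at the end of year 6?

Depreciable base = $165,467 − $12,300 = $153,167.
Year 1: ⌊$165,467 × 150%/10⌋ = $24,820. Book value $140,647.
Year 2: ⌊$140,647 × 150%/10⌋ = $21,097. Book value $119,550.
Year 3: ⌊$119,550 × 150%/10⌋ = $17,932. Book value $101,618.
Year 4: ⌊$101,618 × 150%/10⌋ = $15,242. Book value $86,376.
Year 5: ⌊$86,376 × 150%/10⌋ = $12,956. Book value $73,420.
Year 6: ⌊$73,420 × 150%/10⌋ = $11,013. Book value $62,407.

$62,407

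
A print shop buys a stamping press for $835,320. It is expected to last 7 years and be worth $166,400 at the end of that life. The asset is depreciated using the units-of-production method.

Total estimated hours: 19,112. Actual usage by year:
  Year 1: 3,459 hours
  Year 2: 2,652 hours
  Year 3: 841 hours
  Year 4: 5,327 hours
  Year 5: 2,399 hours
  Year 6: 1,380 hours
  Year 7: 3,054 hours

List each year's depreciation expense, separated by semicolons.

$121,065; $92,820; $29,435; $186,445; $83,965; $48,300; $106,890

Depreciable base = $835,320 − $166,400 = $668,920.
Rate = $668,920 / 19,112 hours = $35 per hour.
Year 1: 3,459 × $35 = $121,065. Book value $714,255.
Year 2: 2,652 × $35 = $92,820. Book value $621,435.
Year 3: 841 × $35 = $29,435. Book value $592,000.
Year 4: 5,327 × $35 = $186,445. Book value $405,555.
Year 5: 2,399 × $35 = $83,965. Book value $321,590.
Year 6: 1,380 × $35 = $48,300. Book value $273,290.
Year 7: 3,054 × $35 = $106,890. Book value $166,400.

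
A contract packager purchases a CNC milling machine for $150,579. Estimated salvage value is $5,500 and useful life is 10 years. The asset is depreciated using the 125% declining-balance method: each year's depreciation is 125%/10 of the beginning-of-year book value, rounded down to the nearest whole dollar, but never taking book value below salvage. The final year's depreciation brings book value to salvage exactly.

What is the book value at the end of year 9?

Depreciable base = $150,579 − $5,500 = $145,079.
Year 1: ⌊$150,579 × 125%/10⌋ = $18,822. Book value $131,757.
Year 2: ⌊$131,757 × 125%/10⌋ = $16,469. Book value $115,288.
Year 3: ⌊$115,288 × 125%/10⌋ = $14,411. Book value $100,877.
Year 4: ⌊$100,877 × 125%/10⌋ = $12,609. Book value $88,268.
Year 5: ⌊$88,268 × 125%/10⌋ = $11,033. Book value $77,235.
Year 6: ⌊$77,235 × 125%/10⌋ = $9,654. Book value $67,581.
Year 7: ⌊$67,581 × 125%/10⌋ = $8,447. Book value $59,134.
Year 8: ⌊$59,134 × 125%/10⌋ = $7,391. Book value $51,743.
Year 9: ⌊$51,743 × 125%/10⌋ = $6,467. Book value $45,276.

$45,276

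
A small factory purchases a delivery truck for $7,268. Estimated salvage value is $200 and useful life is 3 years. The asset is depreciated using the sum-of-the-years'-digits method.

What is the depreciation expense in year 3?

$1,178

Depreciable base = $7,268 − $200 = $7,068.
Sum of the years' digits = 3+2+1 = 6.
Year 1: $7,068 × 3/6 = $3,534. Book value $3,734.
Year 2: $7,068 × 2/6 = $2,356. Book value $1,378.
Year 3: $7,068 × 1/6 = $1,178. Book value $200.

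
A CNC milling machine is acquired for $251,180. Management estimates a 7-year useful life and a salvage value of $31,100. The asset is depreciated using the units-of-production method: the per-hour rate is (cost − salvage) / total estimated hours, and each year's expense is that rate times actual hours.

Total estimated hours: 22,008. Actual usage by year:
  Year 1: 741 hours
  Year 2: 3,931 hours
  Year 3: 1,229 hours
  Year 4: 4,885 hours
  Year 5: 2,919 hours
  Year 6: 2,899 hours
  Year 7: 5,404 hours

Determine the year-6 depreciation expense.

Depreciable base = $251,180 − $31,100 = $220,080.
Rate = $220,080 / 22,008 hours = $10 per hour.
Year 1: 741 × $10 = $7,410. Book value $243,770.
Year 2: 3,931 × $10 = $39,310. Book value $204,460.
Year 3: 1,229 × $10 = $12,290. Book value $192,170.
Year 4: 4,885 × $10 = $48,850. Book value $143,320.
Year 5: 2,919 × $10 = $29,190. Book value $114,130.
Year 6: 2,899 × $10 = $28,990. Book value $85,140.

$28,990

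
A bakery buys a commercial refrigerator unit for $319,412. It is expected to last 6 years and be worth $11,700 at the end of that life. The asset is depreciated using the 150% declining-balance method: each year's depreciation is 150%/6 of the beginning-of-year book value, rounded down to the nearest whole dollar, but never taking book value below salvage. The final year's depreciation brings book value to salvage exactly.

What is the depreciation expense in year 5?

$25,266

Depreciable base = $319,412 − $11,700 = $307,712.
Year 1: ⌊$319,412 × 150%/6⌋ = $79,853. Book value $239,559.
Year 2: ⌊$239,559 × 150%/6⌋ = $59,889. Book value $179,670.
Year 3: ⌊$179,670 × 150%/6⌋ = $44,917. Book value $134,753.
Year 4: ⌊$134,753 × 150%/6⌋ = $33,688. Book value $101,065.
Year 5: ⌊$101,065 × 150%/6⌋ = $25,266. Book value $75,799.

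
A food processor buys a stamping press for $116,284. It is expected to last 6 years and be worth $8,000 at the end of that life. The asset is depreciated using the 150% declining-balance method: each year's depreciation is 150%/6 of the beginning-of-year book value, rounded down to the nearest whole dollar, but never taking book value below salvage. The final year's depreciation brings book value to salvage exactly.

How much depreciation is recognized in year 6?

$19,596

Depreciable base = $116,284 − $8,000 = $108,284.
Year 1: ⌊$116,284 × 150%/6⌋ = $29,071. Book value $87,213.
Year 2: ⌊$87,213 × 150%/6⌋ = $21,803. Book value $65,410.
Year 3: ⌊$65,410 × 150%/6⌋ = $16,352. Book value $49,058.
Year 4: ⌊$49,058 × 150%/6⌋ = $12,264. Book value $36,794.
Year 5: ⌊$36,794 × 150%/6⌋ = $9,198. Book value $27,596.
Year 6 (final): $27,596 − $8,000 = $19,596. Book value $8,000.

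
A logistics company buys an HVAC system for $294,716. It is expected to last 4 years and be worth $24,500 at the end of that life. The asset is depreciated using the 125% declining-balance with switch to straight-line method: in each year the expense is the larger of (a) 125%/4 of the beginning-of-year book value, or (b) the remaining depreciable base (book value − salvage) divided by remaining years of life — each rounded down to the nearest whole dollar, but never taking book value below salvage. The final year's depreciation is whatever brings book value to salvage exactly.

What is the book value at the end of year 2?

Depreciable base = $294,716 − $24,500 = $270,216.
Year 1: DB = ⌊$294,716 × 125%/4⌋ = $92,098; SL = ⌊$270,216/4⌋ = $67,554 → take DB $92,098. Book value $202,618.
Year 2: DB = ⌊$202,618 × 125%/4⌋ = $63,318; SL = ⌊$178,118/3⌋ = $59,372 → take DB $63,318. Book value $139,300.

$139,300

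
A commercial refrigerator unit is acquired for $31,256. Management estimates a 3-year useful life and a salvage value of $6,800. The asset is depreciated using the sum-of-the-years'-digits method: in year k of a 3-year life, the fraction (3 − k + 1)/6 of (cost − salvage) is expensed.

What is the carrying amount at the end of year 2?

$10,876

Depreciable base = $31,256 − $6,800 = $24,456.
Sum of the years' digits = 3+2+1 = 6.
Year 1: $24,456 × 3/6 = $12,228. Book value $19,028.
Year 2: $24,456 × 2/6 = $8,152. Book value $10,876.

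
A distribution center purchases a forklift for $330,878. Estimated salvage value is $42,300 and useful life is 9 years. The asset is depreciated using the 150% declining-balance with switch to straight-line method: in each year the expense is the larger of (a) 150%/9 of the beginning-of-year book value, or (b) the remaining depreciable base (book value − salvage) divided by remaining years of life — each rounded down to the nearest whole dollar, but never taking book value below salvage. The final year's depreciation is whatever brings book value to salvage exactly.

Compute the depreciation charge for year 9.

$22,669

Depreciable base = $330,878 − $42,300 = $288,578.
Year 1: DB = ⌊$330,878 × 150%/9⌋ = $55,146; SL = ⌊$288,578/9⌋ = $32,064 → take DB $55,146. Book value $275,732.
Year 2: DB = ⌊$275,732 × 150%/9⌋ = $45,955; SL = ⌊$233,432/8⌋ = $29,179 → take DB $45,955. Book value $229,777.
Year 3: DB = ⌊$229,777 × 150%/9⌋ = $38,296; SL = ⌊$187,477/7⌋ = $26,782 → take DB $38,296. Book value $191,481.
Year 4: DB = ⌊$191,481 × 150%/9⌋ = $31,913; SL = ⌊$149,181/6⌋ = $24,863 → take DB $31,913. Book value $159,568.
Year 5: DB = ⌊$159,568 × 150%/9⌋ = $26,594; SL = ⌊$117,268/5⌋ = $23,453 → take DB $26,594. Book value $132,974.
Year 6: DB = ⌊$132,974 × 150%/9⌋ = $22,162; SL = ⌊$90,674/4⌋ = $22,668 → take SL $22,668. Book value $110,306.
Year 7: DB = ⌊$110,306 × 150%/9⌋ = $18,384; SL = ⌊$68,006/3⌋ = $22,668 → take SL $22,668. Book value $87,638.
Year 8: DB = ⌊$87,638 × 150%/9⌋ = $14,606; SL = ⌊$45,338/2⌋ = $22,669 → take SL $22,669. Book value $64,969.
Year 9 (final): $64,969 − $42,300 = $22,669. Book value $42,300.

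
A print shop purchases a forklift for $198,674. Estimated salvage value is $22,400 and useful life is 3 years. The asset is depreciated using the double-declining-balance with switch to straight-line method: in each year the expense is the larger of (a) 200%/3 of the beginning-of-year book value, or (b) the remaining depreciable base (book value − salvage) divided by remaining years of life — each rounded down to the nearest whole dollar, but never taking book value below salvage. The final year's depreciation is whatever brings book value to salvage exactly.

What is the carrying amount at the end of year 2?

Depreciable base = $198,674 − $22,400 = $176,274.
Year 1: DB = ⌊$198,674 × 200%/3⌋ = $132,449; SL = ⌊$176,274/3⌋ = $58,758 → take DB $132,449. Book value $66,225.
Year 2: DB = ⌊$66,225 × 200%/3⌋ = $44,150; SL = ⌊$43,825/2⌋ = $21,912 → take DB $44,150, capped at $43,825. Book value $22,400.

$22,400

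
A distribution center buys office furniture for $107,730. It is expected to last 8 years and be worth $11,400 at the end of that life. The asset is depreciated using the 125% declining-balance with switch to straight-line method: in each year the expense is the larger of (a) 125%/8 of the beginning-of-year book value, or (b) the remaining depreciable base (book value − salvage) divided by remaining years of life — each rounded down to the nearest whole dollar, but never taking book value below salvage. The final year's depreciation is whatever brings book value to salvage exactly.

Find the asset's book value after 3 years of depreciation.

Depreciable base = $107,730 − $11,400 = $96,330.
Year 1: DB = ⌊$107,730 × 125%/8⌋ = $16,832; SL = ⌊$96,330/8⌋ = $12,041 → take DB $16,832. Book value $90,898.
Year 2: DB = ⌊$90,898 × 125%/8⌋ = $14,202; SL = ⌊$79,498/7⌋ = $11,356 → take DB $14,202. Book value $76,696.
Year 3: DB = ⌊$76,696 × 125%/8⌋ = $11,983; SL = ⌊$65,296/6⌋ = $10,882 → take DB $11,983. Book value $64,713.

$64,713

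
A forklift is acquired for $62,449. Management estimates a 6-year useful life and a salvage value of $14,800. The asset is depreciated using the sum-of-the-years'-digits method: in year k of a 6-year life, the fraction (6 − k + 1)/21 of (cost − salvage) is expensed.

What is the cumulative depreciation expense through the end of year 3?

Depreciable base = $62,449 − $14,800 = $47,649.
Sum of the years' digits = 6+5+4+3+2+1 = 21.
Year 1: $47,649 × 6/21 = $13,614. Book value $48,835.
Year 2: $47,649 × 5/21 = $11,345. Book value $37,490.
Year 3: $47,649 × 4/21 = $9,076. Book value $28,414.
Accumulated through year 3 = $62,449 − $28,414 = $34,035.

$34,035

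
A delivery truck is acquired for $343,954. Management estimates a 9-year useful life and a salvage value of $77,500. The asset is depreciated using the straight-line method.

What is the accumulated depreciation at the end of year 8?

Depreciable base = $343,954 − $77,500 = $266,454.
Annual expense = $266,454 / 9 = $29,606.
End of year 1: book value $314,348.
End of year 2: book value $284,742.
End of year 3: book value $255,136.
End of year 4: book value $225,530.
End of year 5: book value $195,924.
End of year 6: book value $166,318.
End of year 7: book value $136,712.
End of year 8: book value $107,106.
Accumulated through year 8 = $343,954 − $107,106 = $236,848.

$236,848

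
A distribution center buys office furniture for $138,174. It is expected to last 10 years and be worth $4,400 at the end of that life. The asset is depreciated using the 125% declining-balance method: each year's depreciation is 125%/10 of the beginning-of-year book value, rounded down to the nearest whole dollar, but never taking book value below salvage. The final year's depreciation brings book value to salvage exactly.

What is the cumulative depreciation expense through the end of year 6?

$76,160

Depreciable base = $138,174 − $4,400 = $133,774.
Year 1: ⌊$138,174 × 125%/10⌋ = $17,271. Book value $120,903.
Year 2: ⌊$120,903 × 125%/10⌋ = $15,112. Book value $105,791.
Year 3: ⌊$105,791 × 125%/10⌋ = $13,223. Book value $92,568.
Year 4: ⌊$92,568 × 125%/10⌋ = $11,571. Book value $80,997.
Year 5: ⌊$80,997 × 125%/10⌋ = $10,124. Book value $70,873.
Year 6: ⌊$70,873 × 125%/10⌋ = $8,859. Book value $62,014.
Accumulated through year 6 = $138,174 − $62,014 = $76,160.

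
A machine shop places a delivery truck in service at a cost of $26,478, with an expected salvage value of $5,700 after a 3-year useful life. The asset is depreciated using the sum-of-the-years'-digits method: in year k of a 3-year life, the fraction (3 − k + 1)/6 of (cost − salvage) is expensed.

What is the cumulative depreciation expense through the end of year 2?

Depreciable base = $26,478 − $5,700 = $20,778.
Sum of the years' digits = 3+2+1 = 6.
Year 1: $20,778 × 3/6 = $10,389. Book value $16,089.
Year 2: $20,778 × 2/6 = $6,926. Book value $9,163.
Accumulated through year 2 = $26,478 − $9,163 = $17,315.

$17,315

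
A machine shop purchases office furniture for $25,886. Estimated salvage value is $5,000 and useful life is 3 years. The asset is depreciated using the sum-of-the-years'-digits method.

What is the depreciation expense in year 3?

$3,481

Depreciable base = $25,886 − $5,000 = $20,886.
Sum of the years' digits = 3+2+1 = 6.
Year 1: $20,886 × 3/6 = $10,443. Book value $15,443.
Year 2: $20,886 × 2/6 = $6,962. Book value $8,481.
Year 3: $20,886 × 1/6 = $3,481. Book value $5,000.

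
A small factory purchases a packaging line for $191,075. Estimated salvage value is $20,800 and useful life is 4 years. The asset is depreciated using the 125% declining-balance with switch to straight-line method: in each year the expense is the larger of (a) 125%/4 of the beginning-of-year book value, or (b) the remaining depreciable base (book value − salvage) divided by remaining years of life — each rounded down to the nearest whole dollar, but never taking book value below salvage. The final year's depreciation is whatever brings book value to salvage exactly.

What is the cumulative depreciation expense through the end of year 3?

$135,518

Depreciable base = $191,075 − $20,800 = $170,275.
Year 1: DB = ⌊$191,075 × 125%/4⌋ = $59,710; SL = ⌊$170,275/4⌋ = $42,568 → take DB $59,710. Book value $131,365.
Year 2: DB = ⌊$131,365 × 125%/4⌋ = $41,051; SL = ⌊$110,565/3⌋ = $36,855 → take DB $41,051. Book value $90,314.
Year 3: DB = ⌊$90,314 × 125%/4⌋ = $28,223; SL = ⌊$69,514/2⌋ = $34,757 → take SL $34,757. Book value $55,557.
Accumulated through year 3 = $191,075 − $55,557 = $135,518.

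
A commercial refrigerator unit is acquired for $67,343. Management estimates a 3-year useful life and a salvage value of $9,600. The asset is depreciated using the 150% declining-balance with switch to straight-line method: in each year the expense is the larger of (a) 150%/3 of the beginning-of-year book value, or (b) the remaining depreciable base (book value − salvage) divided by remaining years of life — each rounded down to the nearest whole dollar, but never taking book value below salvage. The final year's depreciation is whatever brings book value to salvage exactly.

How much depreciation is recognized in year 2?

Depreciable base = $67,343 − $9,600 = $57,743.
Year 1: DB = ⌊$67,343 × 150%/3⌋ = $33,671; SL = ⌊$57,743/3⌋ = $19,247 → take DB $33,671. Book value $33,672.
Year 2: DB = ⌊$33,672 × 150%/3⌋ = $16,836; SL = ⌊$24,072/2⌋ = $12,036 → take DB $16,836. Book value $16,836.

$16,836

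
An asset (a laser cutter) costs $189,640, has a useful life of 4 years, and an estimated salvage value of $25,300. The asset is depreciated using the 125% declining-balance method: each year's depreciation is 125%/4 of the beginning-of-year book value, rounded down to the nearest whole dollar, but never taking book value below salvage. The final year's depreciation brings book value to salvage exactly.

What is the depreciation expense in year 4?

$36,325

Depreciable base = $189,640 − $25,300 = $164,340.
Year 1: ⌊$189,640 × 125%/4⌋ = $59,262. Book value $130,378.
Year 2: ⌊$130,378 × 125%/4⌋ = $40,743. Book value $89,635.
Year 3: ⌊$89,635 × 125%/4⌋ = $28,010. Book value $61,625.
Year 4 (final): $61,625 − $25,300 = $36,325. Book value $25,300.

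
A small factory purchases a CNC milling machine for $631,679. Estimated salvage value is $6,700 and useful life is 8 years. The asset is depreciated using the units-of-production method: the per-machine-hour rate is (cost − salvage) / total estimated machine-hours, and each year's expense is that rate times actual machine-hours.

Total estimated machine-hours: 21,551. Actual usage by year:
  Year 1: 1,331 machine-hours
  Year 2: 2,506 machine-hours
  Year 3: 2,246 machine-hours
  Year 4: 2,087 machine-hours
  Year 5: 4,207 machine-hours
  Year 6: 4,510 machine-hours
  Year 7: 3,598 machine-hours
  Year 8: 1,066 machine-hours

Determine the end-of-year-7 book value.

$37,614

Depreciable base = $631,679 − $6,700 = $624,979.
Rate = $624,979 / 21,551 machine-hours = $29 per machine-hour.
Year 1: 1,331 × $29 = $38,599. Book value $593,080.
Year 2: 2,506 × $29 = $72,674. Book value $520,406.
Year 3: 2,246 × $29 = $65,134. Book value $455,272.
Year 4: 2,087 × $29 = $60,523. Book value $394,749.
Year 5: 4,207 × $29 = $122,003. Book value $272,746.
Year 6: 4,510 × $29 = $130,790. Book value $141,956.
Year 7: 3,598 × $29 = $104,342. Book value $37,614.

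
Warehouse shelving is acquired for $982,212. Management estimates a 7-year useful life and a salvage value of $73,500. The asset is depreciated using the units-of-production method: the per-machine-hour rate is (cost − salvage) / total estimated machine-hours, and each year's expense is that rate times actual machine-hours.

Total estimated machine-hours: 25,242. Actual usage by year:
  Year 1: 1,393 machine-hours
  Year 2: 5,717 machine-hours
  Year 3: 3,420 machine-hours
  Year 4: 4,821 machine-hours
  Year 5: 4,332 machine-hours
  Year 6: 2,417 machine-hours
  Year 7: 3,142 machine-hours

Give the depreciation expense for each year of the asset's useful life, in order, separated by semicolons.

$50,148; $205,812; $123,120; $173,556; $155,952; $87,012; $113,112

Depreciable base = $982,212 − $73,500 = $908,712.
Rate = $908,712 / 25,242 machine-hours = $36 per machine-hour.
Year 1: 1,393 × $36 = $50,148. Book value $932,064.
Year 2: 5,717 × $36 = $205,812. Book value $726,252.
Year 3: 3,420 × $36 = $123,120. Book value $603,132.
Year 4: 4,821 × $36 = $173,556. Book value $429,576.
Year 5: 4,332 × $36 = $155,952. Book value $273,624.
Year 6: 2,417 × $36 = $87,012. Book value $186,612.
Year 7: 3,142 × $36 = $113,112. Book value $73,500.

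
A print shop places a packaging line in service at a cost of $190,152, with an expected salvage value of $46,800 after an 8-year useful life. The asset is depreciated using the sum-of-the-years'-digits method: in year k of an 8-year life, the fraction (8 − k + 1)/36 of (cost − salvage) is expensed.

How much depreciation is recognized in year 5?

$15,928

Depreciable base = $190,152 − $46,800 = $143,352.
Sum of the years' digits = 8+7+6+5+4+3+2+1 = 36.
Year 1: $143,352 × 8/36 = $31,856. Book value $158,296.
Year 2: $143,352 × 7/36 = $27,874. Book value $130,422.
Year 3: $143,352 × 6/36 = $23,892. Book value $106,530.
Year 4: $143,352 × 5/36 = $19,910. Book value $86,620.
Year 5: $143,352 × 4/36 = $15,928. Book value $70,692.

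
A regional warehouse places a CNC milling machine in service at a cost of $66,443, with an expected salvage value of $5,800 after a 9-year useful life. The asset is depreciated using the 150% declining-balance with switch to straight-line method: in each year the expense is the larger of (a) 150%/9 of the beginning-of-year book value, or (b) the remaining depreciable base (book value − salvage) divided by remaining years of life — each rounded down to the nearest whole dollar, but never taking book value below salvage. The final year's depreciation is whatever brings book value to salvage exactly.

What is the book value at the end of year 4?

Depreciable base = $66,443 − $5,800 = $60,643.
Year 1: DB = ⌊$66,443 × 150%/9⌋ = $11,073; SL = ⌊$60,643/9⌋ = $6,738 → take DB $11,073. Book value $55,370.
Year 2: DB = ⌊$55,370 × 150%/9⌋ = $9,228; SL = ⌊$49,570/8⌋ = $6,196 → take DB $9,228. Book value $46,142.
Year 3: DB = ⌊$46,142 × 150%/9⌋ = $7,690; SL = ⌊$40,342/7⌋ = $5,763 → take DB $7,690. Book value $38,452.
Year 4: DB = ⌊$38,452 × 150%/9⌋ = $6,408; SL = ⌊$32,652/6⌋ = $5,442 → take DB $6,408. Book value $32,044.

$32,044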